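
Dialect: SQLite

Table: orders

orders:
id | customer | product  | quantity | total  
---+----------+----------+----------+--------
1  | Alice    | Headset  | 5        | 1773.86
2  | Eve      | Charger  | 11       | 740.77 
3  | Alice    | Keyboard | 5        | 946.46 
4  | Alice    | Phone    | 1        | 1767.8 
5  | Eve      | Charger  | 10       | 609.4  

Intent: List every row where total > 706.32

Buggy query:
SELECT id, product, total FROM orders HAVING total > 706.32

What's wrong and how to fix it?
Bug: HAVING filters the output of aggregation, but this query has no GROUP BY and no aggregate functions, so SQLite rejects it (HAVING clause on a non-aggregate query); the condition here is per row

Fix: Use WHERE for row-level filtering

Corrected query:
SELECT id, product, total FROM orders WHERE total > 706.32

Result:
id | product  | total  
---+----------+--------
1  | Headset  | 1773.86
2  | Charger  | 740.77 
3  | Keyboard | 946.46 
4  | Phone    | 1767.8 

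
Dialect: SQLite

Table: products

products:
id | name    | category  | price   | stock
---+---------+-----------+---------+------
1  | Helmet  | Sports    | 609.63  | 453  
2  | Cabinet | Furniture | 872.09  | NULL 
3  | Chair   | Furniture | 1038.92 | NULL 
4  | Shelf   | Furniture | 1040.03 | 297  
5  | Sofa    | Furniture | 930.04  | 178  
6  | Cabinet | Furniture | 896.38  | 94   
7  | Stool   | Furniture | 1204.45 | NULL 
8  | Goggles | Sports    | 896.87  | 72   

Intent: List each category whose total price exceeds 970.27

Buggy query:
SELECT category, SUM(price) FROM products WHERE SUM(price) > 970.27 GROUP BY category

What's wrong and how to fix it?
Bug: Aggregate functions cannot appear in a WHERE clause

Fix: Move the aggregate condition to a HAVING clause

Corrected query:
SELECT category, SUM(price) FROM products GROUP BY category HAVING SUM(price) > 970.27

Result:
category  | SUM(price)
----------+-----------
Furniture | 5981.91   
Sports    | 1506.5    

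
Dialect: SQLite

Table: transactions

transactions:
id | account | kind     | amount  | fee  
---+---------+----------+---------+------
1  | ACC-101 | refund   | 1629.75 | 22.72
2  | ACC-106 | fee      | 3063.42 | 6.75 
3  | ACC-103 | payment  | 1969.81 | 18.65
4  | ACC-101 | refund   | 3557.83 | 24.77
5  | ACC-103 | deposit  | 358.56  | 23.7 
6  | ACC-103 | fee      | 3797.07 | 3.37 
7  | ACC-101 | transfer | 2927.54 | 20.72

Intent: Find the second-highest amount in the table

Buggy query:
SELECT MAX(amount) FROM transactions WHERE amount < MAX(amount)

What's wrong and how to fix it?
Bug: MAX(amount) on the right of the comparison is an aggregate-in-WHERE error

Fix: Compute the overall MAX in a subquery, then take MAX of rows below it

Corrected query:
SELECT MAX(amount) FROM transactions WHERE amount < (SELECT MAX(amount) FROM transactions)

Result:
MAX(amount)
-----------
3557.83    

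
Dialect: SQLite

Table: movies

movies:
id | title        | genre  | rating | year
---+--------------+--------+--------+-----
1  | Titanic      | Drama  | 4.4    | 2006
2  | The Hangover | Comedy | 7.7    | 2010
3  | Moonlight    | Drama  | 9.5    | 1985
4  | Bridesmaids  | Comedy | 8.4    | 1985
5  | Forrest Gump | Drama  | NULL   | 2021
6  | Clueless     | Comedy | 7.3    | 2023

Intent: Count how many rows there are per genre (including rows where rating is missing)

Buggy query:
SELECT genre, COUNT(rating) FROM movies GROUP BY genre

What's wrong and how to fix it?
Bug: COUNT(rating) skips NULLs, so groups with missing rating are undercounted

Fix: Use COUNT(*) to count all rows regardless of NULL

Corrected query:
SELECT genre, COUNT(*) FROM movies GROUP BY genre

Result:
genre  | COUNT(*)
-------+---------
Comedy | 3       
Drama  | 3       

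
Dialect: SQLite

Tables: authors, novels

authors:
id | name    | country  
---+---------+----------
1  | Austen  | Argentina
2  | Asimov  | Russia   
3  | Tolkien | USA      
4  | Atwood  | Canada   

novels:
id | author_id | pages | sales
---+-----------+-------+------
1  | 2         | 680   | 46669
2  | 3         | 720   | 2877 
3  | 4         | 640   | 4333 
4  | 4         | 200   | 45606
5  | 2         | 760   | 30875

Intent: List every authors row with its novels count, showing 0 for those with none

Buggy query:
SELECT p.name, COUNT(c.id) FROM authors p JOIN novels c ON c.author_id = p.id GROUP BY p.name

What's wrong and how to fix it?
Bug: An inner join excludes parents with zero children

Fix: Switch to LEFT JOIN to retain unmatched parent rows

Corrected query:
SELECT p.name, COUNT(c.id) FROM authors p LEFT JOIN novels c ON c.author_id = p.id GROUP BY p.name

Result:
name    | COUNT(c.id)
--------+------------
Asimov  | 2          
Atwood  | 2          
Austen  | 0          
Tolkien | 1          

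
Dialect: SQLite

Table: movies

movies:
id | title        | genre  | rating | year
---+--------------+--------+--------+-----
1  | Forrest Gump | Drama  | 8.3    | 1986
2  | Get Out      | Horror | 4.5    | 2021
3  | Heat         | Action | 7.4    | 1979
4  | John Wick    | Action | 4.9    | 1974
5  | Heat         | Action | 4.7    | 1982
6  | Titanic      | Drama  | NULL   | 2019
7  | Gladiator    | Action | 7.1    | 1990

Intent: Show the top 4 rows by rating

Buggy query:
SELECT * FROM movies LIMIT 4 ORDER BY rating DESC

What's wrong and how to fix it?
Bug: ORDER BY cannot follow LIMIT; LIMIT is the final clause

Fix: Sort with ORDER BY, then apply LIMIT

Corrected query:
SELECT * FROM movies ORDER BY rating DESC LIMIT 4

Result:
id | title        | genre  | rating | year
---+--------------+--------+--------+-----
1  | Forrest Gump | Drama  | 8.3    | 1986
3  | Heat         | Action | 7.4    | 1979
7  | Gladiator    | Action | 7.1    | 1990
4  | John Wick    | Action | 4.9    | 1974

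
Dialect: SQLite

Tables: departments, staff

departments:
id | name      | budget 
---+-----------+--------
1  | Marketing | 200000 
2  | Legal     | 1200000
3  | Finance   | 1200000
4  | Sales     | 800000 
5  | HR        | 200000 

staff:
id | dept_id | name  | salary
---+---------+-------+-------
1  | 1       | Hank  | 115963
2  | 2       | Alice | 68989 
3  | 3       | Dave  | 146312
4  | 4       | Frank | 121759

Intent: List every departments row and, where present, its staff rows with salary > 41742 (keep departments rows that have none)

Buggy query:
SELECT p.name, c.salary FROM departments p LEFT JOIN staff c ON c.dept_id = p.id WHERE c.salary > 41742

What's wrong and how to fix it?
Bug: A WHERE condition on the right-hand table after LEFT JOIN drops unmatched parents

Fix: Move the right-table condition into the ON clause so unmatched parents are kept

Corrected query:
SELECT p.name, c.salary FROM departments p LEFT JOIN staff c ON c.dept_id = p.id AND c.salary > 41742

Result:
name      | salary
----------+-------
Marketing | 115963
Legal     | 68989 
Finance   | 146312
Sales     | 121759
HR        | NULL  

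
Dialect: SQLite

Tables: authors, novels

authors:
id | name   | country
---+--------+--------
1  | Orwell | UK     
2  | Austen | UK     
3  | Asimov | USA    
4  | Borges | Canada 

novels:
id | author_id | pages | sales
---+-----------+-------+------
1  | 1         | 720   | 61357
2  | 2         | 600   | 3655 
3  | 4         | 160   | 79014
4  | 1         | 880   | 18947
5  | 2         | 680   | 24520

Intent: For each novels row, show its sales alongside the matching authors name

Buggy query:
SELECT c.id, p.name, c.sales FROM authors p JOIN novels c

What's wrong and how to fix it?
Bug: Missing join condition: each novels row is matched to all authors rows instead of just its own

Fix: Specify the join condition linking the foreign key to the parent id

Corrected query:
SELECT c.id, p.name, c.sales FROM authors p JOIN novels c ON c.author_id = p.id

Result:
id | name   | sales
---+--------+------
1  | Orwell | 61357
2  | Austen | 3655 
3  | Borges | 79014
4  | Orwell | 18947
5  | Austen | 24520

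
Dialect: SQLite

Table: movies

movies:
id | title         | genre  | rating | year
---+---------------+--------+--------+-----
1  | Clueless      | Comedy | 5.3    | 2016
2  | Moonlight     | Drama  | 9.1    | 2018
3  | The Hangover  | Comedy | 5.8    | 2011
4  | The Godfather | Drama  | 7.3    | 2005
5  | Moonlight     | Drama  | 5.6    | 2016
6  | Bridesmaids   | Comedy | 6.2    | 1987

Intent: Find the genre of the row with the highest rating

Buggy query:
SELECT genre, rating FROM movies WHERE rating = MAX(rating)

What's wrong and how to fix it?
Bug: WHERE is evaluated per row; an aggregate over the whole table isn't defined there

Fix: Use a subquery: WHERE rating = (SELECT MAX(rating) FROM movies)

Corrected query:
SELECT genre, rating FROM movies WHERE rating = (SELECT MAX(rating) FROM movies)

Result:
genre | rating
------+-------
Drama | 9.1   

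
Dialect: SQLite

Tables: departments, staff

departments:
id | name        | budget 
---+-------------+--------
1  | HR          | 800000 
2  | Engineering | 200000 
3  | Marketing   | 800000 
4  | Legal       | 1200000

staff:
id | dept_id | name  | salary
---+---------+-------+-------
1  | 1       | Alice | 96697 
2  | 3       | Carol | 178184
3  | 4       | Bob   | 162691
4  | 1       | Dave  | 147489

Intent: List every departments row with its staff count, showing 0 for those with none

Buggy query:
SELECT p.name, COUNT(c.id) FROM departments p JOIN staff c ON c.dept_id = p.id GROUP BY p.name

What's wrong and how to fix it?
Bug: INNER JOIN drops departments rows that have no matching staff rows

Fix: Use LEFT JOIN so parents without children still appear (COUNT(c.id) gives 0)

Corrected query:
SELECT p.name, COUNT(c.id) FROM departments p LEFT JOIN staff c ON c.dept_id = p.id GROUP BY p.name

Result:
name        | COUNT(c.id)
------------+------------
Engineering | 0          
HR          | 2          
Legal       | 1          
Marketing   | 1          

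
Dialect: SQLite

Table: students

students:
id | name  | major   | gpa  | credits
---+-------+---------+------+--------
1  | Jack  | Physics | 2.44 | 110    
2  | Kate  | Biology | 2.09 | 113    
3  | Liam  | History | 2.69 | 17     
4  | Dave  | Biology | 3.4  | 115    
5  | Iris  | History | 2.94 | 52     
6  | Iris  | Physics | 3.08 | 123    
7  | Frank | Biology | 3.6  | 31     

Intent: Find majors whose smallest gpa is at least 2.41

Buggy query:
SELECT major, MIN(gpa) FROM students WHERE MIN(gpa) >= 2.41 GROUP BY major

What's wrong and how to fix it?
Bug: Aggregates like MIN are computed per group after WHERE runs

Fix: Use HAVING for the per-group MIN condition

Corrected query:
SELECT major, MIN(gpa) FROM students GROUP BY major HAVING MIN(gpa) >= 2.41

Result:
major   | MIN(gpa)
--------+---------
History | 2.69    
Physics | 2.44    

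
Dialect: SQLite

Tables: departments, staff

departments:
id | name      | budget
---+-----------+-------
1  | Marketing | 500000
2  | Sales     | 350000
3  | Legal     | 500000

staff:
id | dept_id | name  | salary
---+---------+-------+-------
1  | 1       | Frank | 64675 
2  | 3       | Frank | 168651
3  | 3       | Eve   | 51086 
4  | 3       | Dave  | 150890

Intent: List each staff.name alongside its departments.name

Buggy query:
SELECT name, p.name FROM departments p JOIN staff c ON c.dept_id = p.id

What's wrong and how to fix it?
Bug: 'name' exists in both joined tables, so the database can't tell which one is meant

Fix: Prefix ambiguous columns with the table alias

Corrected query:
SELECT c.name, p.name FROM departments p JOIN staff c ON c.dept_id = p.id

Result:
name  | name     
------+----------
Frank | Marketing
Frank | Legal    
Eve   | Legal    
Dave  | Legal    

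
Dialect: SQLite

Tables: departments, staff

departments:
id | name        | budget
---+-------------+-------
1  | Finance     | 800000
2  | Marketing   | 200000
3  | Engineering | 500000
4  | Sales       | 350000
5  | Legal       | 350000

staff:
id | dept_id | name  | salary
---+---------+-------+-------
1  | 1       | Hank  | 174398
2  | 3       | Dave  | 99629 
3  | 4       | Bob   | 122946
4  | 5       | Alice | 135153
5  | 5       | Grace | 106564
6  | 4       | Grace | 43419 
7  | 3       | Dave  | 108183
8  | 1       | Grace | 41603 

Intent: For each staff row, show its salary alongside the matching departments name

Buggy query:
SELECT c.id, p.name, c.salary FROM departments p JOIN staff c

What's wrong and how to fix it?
Bug: Missing join condition: each staff row is matched to all departments rows instead of just its own

Fix: Add ON c.dept_id = p.id to the JOIN

Corrected query:
SELECT c.id, p.name, c.salary FROM departments p JOIN staff c ON c.dept_id = p.id

Result:
id | name        | salary
---+-------------+-------
1  | Finance     | 174398
2  | Engineering | 99629 
3  | Sales       | 122946
4  | Legal       | 135153
5  | Legal       | 106564
6  | Sales       | 43419 
7  | Engineering | 108183
8  | Finance     | 41603 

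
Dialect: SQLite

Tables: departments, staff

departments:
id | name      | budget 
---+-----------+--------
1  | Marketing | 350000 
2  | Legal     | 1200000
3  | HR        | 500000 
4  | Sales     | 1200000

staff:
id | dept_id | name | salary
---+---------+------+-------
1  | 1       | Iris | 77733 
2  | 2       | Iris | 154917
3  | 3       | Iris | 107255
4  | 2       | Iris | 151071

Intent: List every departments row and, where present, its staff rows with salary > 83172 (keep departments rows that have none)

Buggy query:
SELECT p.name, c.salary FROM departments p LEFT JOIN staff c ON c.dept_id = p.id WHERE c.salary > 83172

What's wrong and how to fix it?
Bug: Filtering c.salary in WHERE discards the NULL rows produced by LEFT JOIN, turning it into an inner join

Fix: Put 'c.salary > 83172' in the JOIN's ON clause instead of WHERE

Corrected query:
SELECT p.name, c.salary FROM departments p LEFT JOIN staff c ON c.dept_id = p.id AND c.salary > 83172

Result:
name      | salary
----------+-------
Marketing | NULL  
Legal     | 151071
Legal     | 154917
HR        | 107255
Sales     | NULL  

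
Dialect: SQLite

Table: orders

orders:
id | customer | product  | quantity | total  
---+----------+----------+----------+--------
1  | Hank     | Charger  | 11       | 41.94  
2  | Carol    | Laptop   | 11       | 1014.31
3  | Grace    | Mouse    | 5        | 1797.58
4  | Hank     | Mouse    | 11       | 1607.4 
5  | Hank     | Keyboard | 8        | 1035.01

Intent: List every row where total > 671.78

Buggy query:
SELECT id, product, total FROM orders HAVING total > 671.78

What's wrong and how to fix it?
Bug: HAVING filters the output of aggregation, but this query has no GROUP BY and no aggregate functions, so SQLite rejects it (HAVING clause on a non-aggregate query); the condition here is per row

Fix: Use WHERE for row-level filtering

Corrected query:
SELECT id, product, total FROM orders WHERE total > 671.78

Result:
id | product  | total  
---+----------+--------
2  | Laptop   | 1014.31
3  | Mouse    | 1797.58
4  | Mouse    | 1607.4 
5  | Keyboard | 1035.01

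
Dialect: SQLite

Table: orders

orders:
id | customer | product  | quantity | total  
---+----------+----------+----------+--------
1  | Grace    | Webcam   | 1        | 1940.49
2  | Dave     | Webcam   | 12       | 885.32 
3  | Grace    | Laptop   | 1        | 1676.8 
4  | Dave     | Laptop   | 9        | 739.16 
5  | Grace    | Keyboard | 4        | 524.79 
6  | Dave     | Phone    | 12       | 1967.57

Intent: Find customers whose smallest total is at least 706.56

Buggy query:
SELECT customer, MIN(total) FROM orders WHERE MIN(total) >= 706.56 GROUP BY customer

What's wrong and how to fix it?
Bug: Aggregates like MIN are computed per group after WHERE runs

Fix: Use HAVING for the per-group MIN condition

Corrected query:
SELECT customer, MIN(total) FROM orders GROUP BY customer HAVING MIN(total) >= 706.56

Result:
customer | MIN(total)
---------+-----------
Dave     | 739.16    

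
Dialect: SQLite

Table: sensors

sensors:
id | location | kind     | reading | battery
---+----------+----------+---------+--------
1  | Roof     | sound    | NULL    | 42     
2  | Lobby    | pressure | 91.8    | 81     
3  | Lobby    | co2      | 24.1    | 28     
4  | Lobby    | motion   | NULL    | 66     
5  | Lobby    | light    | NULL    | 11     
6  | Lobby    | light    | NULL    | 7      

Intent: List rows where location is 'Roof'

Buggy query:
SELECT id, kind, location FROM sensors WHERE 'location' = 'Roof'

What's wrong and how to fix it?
Bug: Single quotes denote string literals in SQL; the column name is being compared as a constant string

Fix: Remove the quotes around the column name (or use double quotes for an identifier)

Corrected query:
SELECT id, kind, location FROM sensors WHERE location = 'Roof'

Result:
id | kind  | location
---+-------+---------
1  | sound | Roof    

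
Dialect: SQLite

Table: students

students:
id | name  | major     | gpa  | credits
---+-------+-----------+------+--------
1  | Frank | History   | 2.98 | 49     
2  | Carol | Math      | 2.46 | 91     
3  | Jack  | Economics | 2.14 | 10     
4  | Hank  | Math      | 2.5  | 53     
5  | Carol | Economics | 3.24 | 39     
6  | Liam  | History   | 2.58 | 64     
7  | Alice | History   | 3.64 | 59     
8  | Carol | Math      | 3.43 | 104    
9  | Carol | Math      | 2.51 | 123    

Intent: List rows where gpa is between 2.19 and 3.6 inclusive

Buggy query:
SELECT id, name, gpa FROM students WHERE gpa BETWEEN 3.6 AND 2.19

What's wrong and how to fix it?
Bug: The bounds are reversed; BETWEEN a AND b requires a <= b to match anything

Fix: Write BETWEEN 2.19 AND 3.6

Corrected query:
SELECT id, name, gpa FROM students WHERE gpa BETWEEN 2.19 AND 3.6

Result:
id | name  | gpa 
---+-------+-----
1  | Frank | 2.98
2  | Carol | 2.46
4  | Hank  | 2.5 
5  | Carol | 3.24
6  | Liam  | 2.58
8  | Carol | 3.43
9  | Carol | 2.51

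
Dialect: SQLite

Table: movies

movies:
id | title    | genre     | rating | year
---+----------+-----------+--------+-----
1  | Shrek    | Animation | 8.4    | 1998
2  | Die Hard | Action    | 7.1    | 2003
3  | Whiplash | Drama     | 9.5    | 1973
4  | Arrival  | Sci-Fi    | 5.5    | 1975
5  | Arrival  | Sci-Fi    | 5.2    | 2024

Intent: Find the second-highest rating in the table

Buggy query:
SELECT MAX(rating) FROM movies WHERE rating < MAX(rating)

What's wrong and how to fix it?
Bug: The inner MAX is an aggregate inside WHERE, which is not allowed

Fix: Compute the overall MAX in a subquery, then take MAX of rows below it

Corrected query:
SELECT MAX(rating) FROM movies WHERE rating < (SELECT MAX(rating) FROM movies)

Result:
MAX(rating)
-----------
8.4        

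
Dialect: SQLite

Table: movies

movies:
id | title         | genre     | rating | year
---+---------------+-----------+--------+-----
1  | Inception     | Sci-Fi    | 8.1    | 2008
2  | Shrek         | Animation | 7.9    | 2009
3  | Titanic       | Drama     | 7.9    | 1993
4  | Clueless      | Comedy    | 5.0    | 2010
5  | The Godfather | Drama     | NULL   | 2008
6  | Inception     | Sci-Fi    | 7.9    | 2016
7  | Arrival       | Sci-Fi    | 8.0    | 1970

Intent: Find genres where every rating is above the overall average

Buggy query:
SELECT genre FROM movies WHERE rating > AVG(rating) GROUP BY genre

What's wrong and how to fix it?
Bug: AVG() is an aggregate; it can't sit directly in WHERE

Fix: Use a subquery for AVG and a HAVING MIN(...) filter so the condition holds for every row in the group

Corrected query:
SELECT genre FROM movies GROUP BY genre HAVING MIN(rating) > (SELECT AVG(rating) FROM movies)

Result:
genre    
---------
Animation
Drama    
Sci-Fi   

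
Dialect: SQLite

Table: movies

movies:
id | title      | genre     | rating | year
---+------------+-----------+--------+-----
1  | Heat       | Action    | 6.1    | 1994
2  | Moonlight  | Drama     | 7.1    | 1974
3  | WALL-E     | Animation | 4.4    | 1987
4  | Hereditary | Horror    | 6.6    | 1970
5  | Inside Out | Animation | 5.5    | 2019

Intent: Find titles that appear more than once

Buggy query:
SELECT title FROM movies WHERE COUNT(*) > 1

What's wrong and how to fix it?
Bug: COUNT(*) is an aggregate and cannot be used in WHERE

Fix: Group first, then use HAVING for the count condition

Corrected query:
SELECT title FROM movies GROUP BY title HAVING COUNT(*) > 1

Result:
(no rows)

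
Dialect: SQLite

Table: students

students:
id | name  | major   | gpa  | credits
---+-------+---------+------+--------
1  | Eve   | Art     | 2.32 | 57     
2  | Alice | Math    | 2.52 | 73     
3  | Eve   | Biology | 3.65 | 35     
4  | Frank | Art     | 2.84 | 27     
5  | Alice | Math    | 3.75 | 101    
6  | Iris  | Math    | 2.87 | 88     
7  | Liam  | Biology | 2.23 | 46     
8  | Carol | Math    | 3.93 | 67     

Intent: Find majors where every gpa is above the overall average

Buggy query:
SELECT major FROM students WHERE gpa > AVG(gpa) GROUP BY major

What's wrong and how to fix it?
Bug: WHERE evaluates per row before aggregation, so AVG() is unavailable

Fix: Use a subquery for AVG and a HAVING MIN(...) filter so the condition holds for every row in the group

Corrected query:
SELECT major FROM students GROUP BY major HAVING MIN(gpa) > (SELECT AVG(gpa) FROM students)

Result:
(no rows)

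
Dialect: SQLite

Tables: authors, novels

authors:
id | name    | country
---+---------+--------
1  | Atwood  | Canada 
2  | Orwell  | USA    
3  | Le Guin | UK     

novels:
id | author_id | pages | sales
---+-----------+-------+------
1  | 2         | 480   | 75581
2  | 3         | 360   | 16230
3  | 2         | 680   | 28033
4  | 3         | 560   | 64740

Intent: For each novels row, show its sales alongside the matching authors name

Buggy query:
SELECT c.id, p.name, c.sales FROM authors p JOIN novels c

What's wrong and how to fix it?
Bug: JOIN with no ON clause produces a cartesian product; every novels row pairs with every authors row

Fix: Specify the join condition linking the foreign key to the parent id

Corrected query:
SELECT c.id, p.name, c.sales FROM authors p JOIN novels c ON c.author_id = p.id

Result:
id | name    | sales
---+---------+------
1  | Orwell  | 75581
2  | Le Guin | 16230
3  | Orwell  | 28033
4  | Le Guin | 64740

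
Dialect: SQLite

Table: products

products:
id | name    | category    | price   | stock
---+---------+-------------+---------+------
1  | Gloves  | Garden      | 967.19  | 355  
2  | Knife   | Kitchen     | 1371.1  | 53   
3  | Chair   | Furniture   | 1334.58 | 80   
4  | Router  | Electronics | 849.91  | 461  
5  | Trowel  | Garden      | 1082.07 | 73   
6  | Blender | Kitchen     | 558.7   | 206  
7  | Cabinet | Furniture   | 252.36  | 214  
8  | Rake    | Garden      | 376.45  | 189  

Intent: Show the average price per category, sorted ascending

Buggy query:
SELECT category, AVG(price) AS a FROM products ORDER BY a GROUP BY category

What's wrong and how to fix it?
Bug: ORDER BY appears before GROUP BY; SQL clause order requires GROUP BY first

Fix: Move ORDER BY to the end, after GROUP BY

Corrected query:
SELECT category, AVG(price) AS a FROM products GROUP BY category ORDER BY a

Result:
category    | a     
------------+-------
Furniture   | 793.47
Garden      | 808.57
Electronics | 849.91
Kitchen     | 964.9 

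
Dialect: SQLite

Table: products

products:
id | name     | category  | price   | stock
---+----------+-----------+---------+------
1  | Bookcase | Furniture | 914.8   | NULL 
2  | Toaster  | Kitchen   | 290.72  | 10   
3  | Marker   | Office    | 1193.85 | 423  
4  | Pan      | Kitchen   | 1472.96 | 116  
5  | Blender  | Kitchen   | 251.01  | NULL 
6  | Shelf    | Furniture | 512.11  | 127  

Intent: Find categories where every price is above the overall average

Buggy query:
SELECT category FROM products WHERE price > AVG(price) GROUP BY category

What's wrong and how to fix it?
Bug: WHERE evaluates per row before aggregation, so AVG() is unavailable

Fix: Use a subquery for AVG and a HAVING MIN(...) filter so the condition holds for every row in the group

Corrected query:
SELECT category FROM products GROUP BY category HAVING MIN(price) > (SELECT AVG(price) FROM products)

Result:
category
--------
Office  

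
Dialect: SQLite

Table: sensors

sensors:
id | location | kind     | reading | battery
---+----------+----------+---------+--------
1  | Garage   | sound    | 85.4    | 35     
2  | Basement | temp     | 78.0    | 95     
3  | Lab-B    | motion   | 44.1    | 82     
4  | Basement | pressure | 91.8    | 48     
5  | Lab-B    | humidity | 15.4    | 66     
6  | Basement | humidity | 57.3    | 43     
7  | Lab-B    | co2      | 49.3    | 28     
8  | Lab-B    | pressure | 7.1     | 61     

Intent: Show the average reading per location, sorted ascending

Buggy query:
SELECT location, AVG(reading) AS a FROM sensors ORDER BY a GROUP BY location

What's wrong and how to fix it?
Bug: GROUP BY must precede ORDER BY

Fix: Move ORDER BY to the end, after GROUP BY

Corrected query:
SELECT location, AVG(reading) AS a FROM sensors GROUP BY location ORDER BY a

Result:
location | a     
---------+-------
Lab-B    | 28.975
Basement | 75.7  
Garage   | 85.4  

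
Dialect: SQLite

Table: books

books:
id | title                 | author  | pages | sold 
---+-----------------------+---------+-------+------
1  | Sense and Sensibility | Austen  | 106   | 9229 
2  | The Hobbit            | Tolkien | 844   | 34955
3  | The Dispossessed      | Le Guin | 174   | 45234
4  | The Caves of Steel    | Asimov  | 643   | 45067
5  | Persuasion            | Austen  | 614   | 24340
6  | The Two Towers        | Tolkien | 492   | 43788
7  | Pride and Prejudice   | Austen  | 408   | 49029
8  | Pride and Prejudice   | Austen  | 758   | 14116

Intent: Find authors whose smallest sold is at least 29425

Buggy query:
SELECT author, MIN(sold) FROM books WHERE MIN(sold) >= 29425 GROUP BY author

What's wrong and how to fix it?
Bug: MIN() in WHERE is a misuse of aggregate

Fix: Replace WHERE with HAVING after the GROUP BY

Corrected query:
SELECT author, MIN(sold) FROM books GROUP BY author HAVING MIN(sold) >= 29425

Result:
author  | MIN(sold)
--------+----------
Asimov  | 45067    
Le Guin | 45234    
Tolkien | 34955    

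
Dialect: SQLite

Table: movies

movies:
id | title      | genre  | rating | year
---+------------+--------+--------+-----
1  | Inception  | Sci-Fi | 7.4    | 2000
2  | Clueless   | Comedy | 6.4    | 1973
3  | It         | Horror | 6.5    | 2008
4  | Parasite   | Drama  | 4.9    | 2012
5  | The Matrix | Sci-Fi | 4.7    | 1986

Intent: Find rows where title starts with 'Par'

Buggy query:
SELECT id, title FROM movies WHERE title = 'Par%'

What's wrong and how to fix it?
Bug: '=' compares the literal string including the % character; pattern matching needs LIKE

Fix: Replace '=' with LIKE so 'Par%' is treated as a pattern

Corrected query:
SELECT id, title FROM movies WHERE title LIKE 'Par%'

Result:
id | title   
---+---------
4  | Parasite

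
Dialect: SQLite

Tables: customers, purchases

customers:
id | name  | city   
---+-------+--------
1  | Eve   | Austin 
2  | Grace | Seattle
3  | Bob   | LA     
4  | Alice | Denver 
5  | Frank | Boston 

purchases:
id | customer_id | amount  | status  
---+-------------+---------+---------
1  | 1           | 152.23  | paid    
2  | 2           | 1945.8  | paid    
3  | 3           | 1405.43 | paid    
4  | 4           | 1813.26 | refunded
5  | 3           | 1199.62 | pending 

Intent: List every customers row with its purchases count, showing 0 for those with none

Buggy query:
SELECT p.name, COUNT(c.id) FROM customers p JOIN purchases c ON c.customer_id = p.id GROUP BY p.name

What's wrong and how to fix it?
Bug: INNER JOIN drops customers rows that have no matching purchases rows

Fix: Switch to LEFT JOIN to retain unmatched parent rows

Corrected query:
SELECT p.name, COUNT(c.id) FROM customers p LEFT JOIN purchases c ON c.customer_id = p.id GROUP BY p.name

Result:
name  | COUNT(c.id)
------+------------
Alice | 1          
Bob   | 2          
Eve   | 1          
Frank | 0          
Grace | 1          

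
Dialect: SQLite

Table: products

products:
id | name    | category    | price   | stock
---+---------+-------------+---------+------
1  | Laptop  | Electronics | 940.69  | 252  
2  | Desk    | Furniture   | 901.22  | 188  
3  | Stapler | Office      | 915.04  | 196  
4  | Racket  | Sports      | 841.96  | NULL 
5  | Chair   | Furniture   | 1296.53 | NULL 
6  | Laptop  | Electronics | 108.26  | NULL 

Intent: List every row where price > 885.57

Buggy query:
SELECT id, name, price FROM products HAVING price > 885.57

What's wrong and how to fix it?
Bug: This is a non-aggregate query (no GROUP BY, no aggregates), so in SQLite the HAVING clause is invalid here; a row-level condition belongs in WHERE

Fix: Use WHERE for row-level filtering

Corrected query:
SELECT id, name, price FROM products WHERE price > 885.57

Result:
id | name    | price  
---+---------+--------
1  | Laptop  | 940.69 
2  | Desk    | 901.22 
3  | Stapler | 915.04 
5  | Chair   | 1296.53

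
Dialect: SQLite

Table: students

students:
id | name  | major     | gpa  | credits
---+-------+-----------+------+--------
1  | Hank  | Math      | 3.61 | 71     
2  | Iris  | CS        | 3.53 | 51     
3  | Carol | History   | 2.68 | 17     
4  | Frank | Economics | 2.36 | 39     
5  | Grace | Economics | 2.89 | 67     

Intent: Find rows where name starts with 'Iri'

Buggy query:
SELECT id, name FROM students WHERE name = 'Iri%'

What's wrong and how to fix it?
Bug: '=' compares the literal string including the % character; pattern matching needs LIKE

Fix: Use LIKE for wildcard pattern matching

Corrected query:
SELECT id, name FROM students WHERE name LIKE 'Iri%'

Result:
id | name
---+-----
2  | Iris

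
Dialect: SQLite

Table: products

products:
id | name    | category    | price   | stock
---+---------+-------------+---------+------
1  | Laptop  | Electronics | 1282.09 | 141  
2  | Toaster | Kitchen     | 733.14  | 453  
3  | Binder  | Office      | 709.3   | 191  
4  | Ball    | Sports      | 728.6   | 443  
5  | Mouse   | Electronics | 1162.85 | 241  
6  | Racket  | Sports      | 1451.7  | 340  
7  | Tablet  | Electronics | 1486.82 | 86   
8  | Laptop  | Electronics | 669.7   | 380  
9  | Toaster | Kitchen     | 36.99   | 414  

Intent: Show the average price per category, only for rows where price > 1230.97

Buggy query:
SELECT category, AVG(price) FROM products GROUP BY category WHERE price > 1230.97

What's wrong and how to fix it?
Bug: Row-level WHERE must come before GROUP BY in the clause order

Fix: Move the WHERE clause before GROUP BY

Corrected query:
SELECT category, AVG(price) FROM products WHERE price > 1230.97 GROUP BY category

Result:
category    | AVG(price)
------------+-----------
Electronics | 1384.455  
Sports      | 1451.7    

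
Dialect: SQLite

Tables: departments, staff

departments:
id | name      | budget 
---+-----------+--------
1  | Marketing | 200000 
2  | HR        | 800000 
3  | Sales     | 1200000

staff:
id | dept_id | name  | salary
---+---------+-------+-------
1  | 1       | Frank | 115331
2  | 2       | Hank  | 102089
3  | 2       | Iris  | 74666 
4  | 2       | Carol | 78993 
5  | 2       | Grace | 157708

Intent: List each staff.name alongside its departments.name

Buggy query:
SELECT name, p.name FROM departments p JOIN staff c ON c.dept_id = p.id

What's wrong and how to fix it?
Bug: Both tables have a 'name' column; the unqualified reference is ambiguous

Fix: Prefix ambiguous columns with the table alias

Corrected query:
SELECT c.name, p.name FROM departments p JOIN staff c ON c.dept_id = p.id

Result:
name  | name     
------+----------
Frank | Marketing
Hank  | HR       
Iris  | HR       
Carol | HR       
Grace | HR       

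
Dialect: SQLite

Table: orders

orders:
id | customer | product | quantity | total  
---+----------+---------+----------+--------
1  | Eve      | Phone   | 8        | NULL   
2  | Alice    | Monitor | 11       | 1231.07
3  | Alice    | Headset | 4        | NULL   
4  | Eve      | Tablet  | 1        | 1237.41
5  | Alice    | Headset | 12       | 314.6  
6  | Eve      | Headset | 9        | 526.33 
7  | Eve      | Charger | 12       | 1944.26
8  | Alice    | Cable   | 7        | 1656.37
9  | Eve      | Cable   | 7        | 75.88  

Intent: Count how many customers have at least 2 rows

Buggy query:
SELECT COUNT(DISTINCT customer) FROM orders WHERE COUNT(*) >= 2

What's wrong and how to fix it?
Bug: COUNT(*) cannot appear in WHERE; the per-group count doesn't exist yet

Fix: Use a subquery that GROUPs and filters with HAVING, then count its rows

Corrected query:
SELECT COUNT(*) FROM (SELECT customer FROM orders GROUP BY customer HAVING COUNT(*) >= 2)

Result:
COUNT(*)
--------
2       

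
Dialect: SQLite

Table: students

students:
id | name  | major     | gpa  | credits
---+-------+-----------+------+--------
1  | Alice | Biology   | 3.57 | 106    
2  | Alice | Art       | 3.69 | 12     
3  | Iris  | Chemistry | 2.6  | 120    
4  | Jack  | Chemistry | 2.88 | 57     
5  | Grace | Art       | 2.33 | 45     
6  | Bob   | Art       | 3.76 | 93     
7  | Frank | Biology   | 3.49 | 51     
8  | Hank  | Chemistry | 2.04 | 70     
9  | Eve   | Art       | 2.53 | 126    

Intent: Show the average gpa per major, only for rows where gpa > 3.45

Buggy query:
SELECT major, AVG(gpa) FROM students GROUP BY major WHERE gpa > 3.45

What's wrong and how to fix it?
Bug: Row-level WHERE must come before GROUP BY in the clause order

Fix: Place WHERE between FROM and GROUP BY

Corrected query:
SELECT major, AVG(gpa) FROM students WHERE gpa > 3.45 GROUP BY major

Result:
major   | AVG(gpa)
--------+---------
Art     | 3.725   
Biology | 3.53    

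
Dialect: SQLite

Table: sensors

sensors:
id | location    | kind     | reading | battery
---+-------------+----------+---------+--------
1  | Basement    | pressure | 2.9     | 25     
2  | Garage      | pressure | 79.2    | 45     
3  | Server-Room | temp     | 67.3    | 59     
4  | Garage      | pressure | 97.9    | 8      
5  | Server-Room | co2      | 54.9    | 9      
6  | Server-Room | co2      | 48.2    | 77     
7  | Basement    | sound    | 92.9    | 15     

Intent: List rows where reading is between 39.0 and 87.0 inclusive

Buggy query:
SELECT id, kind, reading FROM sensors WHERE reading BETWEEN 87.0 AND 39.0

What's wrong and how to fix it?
Bug: The bounds are reversed; BETWEEN a AND b requires a <= b to match anything

Fix: Swap the bounds so the smaller value comes first

Corrected query:
SELECT id, kind, reading FROM sensors WHERE reading BETWEEN 39.0 AND 87.0

Result:
id | kind     | reading
---+----------+--------
2  | pressure | 79.2   
3  | temp     | 67.3   
5  | co2      | 54.9   
6  | co2      | 48.2   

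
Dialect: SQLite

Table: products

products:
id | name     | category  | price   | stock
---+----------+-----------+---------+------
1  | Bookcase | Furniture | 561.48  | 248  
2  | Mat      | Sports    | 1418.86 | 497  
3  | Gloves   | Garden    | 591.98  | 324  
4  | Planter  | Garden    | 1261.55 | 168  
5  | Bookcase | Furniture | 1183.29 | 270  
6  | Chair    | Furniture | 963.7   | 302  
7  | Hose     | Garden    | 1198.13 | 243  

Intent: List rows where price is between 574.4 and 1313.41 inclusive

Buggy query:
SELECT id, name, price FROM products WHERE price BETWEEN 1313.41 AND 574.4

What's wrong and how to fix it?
Bug: The bounds are reversed; BETWEEN a AND b requires a <= b to match anything

Fix: Swap the bounds so the smaller value comes first

Corrected query:
SELECT id, name, price FROM products WHERE price BETWEEN 574.4 AND 1313.41

Result:
id | name     | price  
---+----------+--------
3  | Gloves   | 591.98 
4  | Planter  | 1261.55
5  | Bookcase | 1183.29
6  | Chair    | 963.7  
7  | Hose     | 1198.13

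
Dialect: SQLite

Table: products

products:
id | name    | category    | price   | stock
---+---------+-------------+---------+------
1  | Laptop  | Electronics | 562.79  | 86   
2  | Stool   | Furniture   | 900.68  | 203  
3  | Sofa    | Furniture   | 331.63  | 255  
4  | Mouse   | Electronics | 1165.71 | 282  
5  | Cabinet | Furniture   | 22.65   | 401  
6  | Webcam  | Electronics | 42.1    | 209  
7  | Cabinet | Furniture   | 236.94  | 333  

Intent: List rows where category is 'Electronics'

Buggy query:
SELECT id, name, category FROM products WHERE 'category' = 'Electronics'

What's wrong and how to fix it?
Bug: 'category' in single quotes is a string literal, not the column; the comparison is literal-vs-literal and never true

Fix: Remove the quotes around the column name (or use double quotes for an identifier)

Corrected query:
SELECT id, name, category FROM products WHERE category = 'Electronics'

Result:
id | name   | category   
---+--------+------------
1  | Laptop | Electronics
4  | Mouse  | Electronics
6  | Webcam | Electronics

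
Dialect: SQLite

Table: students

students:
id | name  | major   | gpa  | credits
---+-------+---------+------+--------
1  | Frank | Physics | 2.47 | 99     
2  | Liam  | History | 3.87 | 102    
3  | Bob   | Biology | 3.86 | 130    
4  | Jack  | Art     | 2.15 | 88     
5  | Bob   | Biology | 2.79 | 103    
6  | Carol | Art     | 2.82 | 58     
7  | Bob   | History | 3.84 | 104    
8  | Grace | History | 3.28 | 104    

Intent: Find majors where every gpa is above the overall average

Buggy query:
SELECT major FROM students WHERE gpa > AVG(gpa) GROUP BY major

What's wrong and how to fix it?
Bug: AVG() is an aggregate; it can't sit directly in WHERE

Fix: Compute the overall average in a scalar subquery and compare each group's MIN against it in HAVING

Corrected query:
SELECT major FROM students GROUP BY major HAVING MIN(gpa) > (SELECT AVG(gpa) FROM students)

Result:
major  
-------
History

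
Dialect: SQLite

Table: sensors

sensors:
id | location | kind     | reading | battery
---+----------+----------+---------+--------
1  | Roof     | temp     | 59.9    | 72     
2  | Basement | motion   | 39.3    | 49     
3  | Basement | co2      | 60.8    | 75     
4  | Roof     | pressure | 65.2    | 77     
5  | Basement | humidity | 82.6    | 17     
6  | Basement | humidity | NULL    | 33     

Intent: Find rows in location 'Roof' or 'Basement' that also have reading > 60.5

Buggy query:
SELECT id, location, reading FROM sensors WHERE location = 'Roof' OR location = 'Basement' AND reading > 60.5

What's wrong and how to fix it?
Bug: AND binds tighter than OR, so this parses as location = 'Roof' OR (location = 'Basement' AND reading > 60.5)

Fix: Group the OR with parentheses (or use IN), then AND the threshold

Corrected query:
SELECT id, location, reading FROM sensors WHERE (location = 'Roof' OR location = 'Basement') AND reading > 60.5

Result:
id | location | reading
---+----------+--------
3  | Basement | 60.8   
4  | Roof     | 65.2   
5  | Basement | 82.6   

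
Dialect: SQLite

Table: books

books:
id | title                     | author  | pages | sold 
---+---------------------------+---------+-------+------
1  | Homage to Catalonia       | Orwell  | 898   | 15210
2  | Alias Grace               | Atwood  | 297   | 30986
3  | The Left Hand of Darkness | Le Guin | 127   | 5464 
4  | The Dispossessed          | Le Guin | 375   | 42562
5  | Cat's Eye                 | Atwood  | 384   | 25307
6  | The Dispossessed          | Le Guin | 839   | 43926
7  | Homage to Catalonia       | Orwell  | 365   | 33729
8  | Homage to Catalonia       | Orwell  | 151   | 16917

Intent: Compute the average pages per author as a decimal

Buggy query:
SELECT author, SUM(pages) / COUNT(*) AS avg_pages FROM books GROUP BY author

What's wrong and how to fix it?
Bug: SUM(pages) and COUNT(*) are both integers; the division truncates the fractional part

Fix: Multiply by 1.0 (or CAST to REAL) to force floating-point division

Corrected query:
SELECT author, SUM(pages) * 1.0 / COUNT(*) AS avg_pages FROM books GROUP BY author

Result:
author  | avg_pages 
--------+-----------
Atwood  | 340.5     
Le Guin | 447       
Orwell  | 471.333333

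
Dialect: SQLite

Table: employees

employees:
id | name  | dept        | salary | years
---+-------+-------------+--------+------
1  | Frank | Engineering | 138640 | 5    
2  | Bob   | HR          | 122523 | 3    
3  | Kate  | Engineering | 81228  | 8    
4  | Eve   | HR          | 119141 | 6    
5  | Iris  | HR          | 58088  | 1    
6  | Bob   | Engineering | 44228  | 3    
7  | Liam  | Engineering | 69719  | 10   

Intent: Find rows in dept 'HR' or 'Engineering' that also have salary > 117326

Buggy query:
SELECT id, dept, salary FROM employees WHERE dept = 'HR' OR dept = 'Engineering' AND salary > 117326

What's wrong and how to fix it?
Bug: Without parentheses, AND is evaluated before OR, so the salary filter only applies to the 'Engineering' branch

Fix: Add parentheses around the OR so the AND applies to both alternatives

Corrected query:
SELECT id, dept, salary FROM employees WHERE (dept = 'HR' OR dept = 'Engineering') AND salary > 117326

Result:
id | dept        | salary
---+-------------+-------
1  | Engineering | 138640
2  | HR          | 122523
4  | HR          | 119141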